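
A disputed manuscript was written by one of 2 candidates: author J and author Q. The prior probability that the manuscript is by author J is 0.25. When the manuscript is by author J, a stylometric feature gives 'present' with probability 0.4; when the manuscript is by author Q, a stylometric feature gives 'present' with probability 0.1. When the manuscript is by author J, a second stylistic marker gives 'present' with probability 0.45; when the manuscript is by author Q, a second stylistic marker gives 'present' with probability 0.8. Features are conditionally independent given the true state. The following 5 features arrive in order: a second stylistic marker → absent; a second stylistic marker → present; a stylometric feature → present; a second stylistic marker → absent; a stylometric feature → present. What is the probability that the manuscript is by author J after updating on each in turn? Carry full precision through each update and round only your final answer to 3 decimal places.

0.958

Each posterior becomes the prior for the next update.
After a second stylistic marker='absent': P(author J) = 0.55·0.2500 / (0.55·0.2500 + 0.2·0.7500) ≈ 0.4783
After a second stylistic marker='present': P(author J) = 0.45·0.4783 / (0.45·0.4783 + 0.8·0.5217) ≈ 0.3402
After a stylometric feature='present': P(author J) = 0.4·0.3402 / (0.4·0.3402 + 0.1·0.6598) ≈ 0.6735
After a second stylistic marker='absent': P(author J) = 0.55·0.6735 / (0.55·0.6735 + 0.2·0.3265) ≈ 0.8501
After a stylometric feature='present': P(author J) = 0.4·0.8501 / (0.4·0.8501 + 0.1·0.1499) ≈ 0.9578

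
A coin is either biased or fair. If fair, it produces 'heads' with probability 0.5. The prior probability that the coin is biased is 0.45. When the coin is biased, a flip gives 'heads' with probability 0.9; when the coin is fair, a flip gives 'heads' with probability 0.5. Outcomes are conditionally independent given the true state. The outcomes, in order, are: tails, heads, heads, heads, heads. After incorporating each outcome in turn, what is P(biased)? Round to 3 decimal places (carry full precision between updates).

0.632

Apply Bayes' rule sequentially, carrying P(biased) forward.
After 'tails': P(biased) = 0.1·0.4500 / (0.1·0.4500 + 0.5·0.5500) ≈ 0.1406
After 'heads': P(biased) = 0.9·0.1406 / (0.9·0.1406 + 0.5·0.8594) ≈ 0.2275
After 'heads': P(biased) = 0.9·0.2275 / (0.9·0.2275 + 0.5·0.7725) ≈ 0.3465
After 'heads': P(biased) = 0.9·0.3465 / (0.9·0.3465 + 0.5·0.6535) ≈ 0.4883
After 'heads': P(biased) = 0.9·0.4883 / (0.9·0.4883 + 0.5·0.5117) ≈ 0.6321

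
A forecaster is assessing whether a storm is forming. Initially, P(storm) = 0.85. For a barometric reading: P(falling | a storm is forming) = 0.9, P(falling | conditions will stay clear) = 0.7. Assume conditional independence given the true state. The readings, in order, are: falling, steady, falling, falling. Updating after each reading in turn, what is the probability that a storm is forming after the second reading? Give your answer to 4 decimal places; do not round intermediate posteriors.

0.7083

After 'falling': P(storm) = 0.9·0.8500 / (0.9·0.8500 + 0.7·0.1500) ≈ 0.8793
After 'steady': P(storm) = 0.1·0.8793 / (0.1·0.8793 + 0.3·0.1207) ≈ 0.7083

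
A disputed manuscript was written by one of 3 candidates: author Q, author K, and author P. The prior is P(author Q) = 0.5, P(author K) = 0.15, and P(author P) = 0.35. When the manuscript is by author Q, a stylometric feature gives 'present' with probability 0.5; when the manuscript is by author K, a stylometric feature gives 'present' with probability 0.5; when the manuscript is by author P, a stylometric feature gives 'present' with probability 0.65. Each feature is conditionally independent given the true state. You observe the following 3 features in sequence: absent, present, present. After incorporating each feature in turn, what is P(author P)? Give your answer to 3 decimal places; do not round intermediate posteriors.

0.389

After 'absent': normaliser = 0.5·0.5000 + 0.5·0.1500 + 0.35·0.3500; P(author Q) ≈ 0.5587, P(author K) ≈ 0.1676, P(author P) ≈ 0.2737
After 'present': normaliser = 0.5·0.5587 + 0.5·0.1676 + 0.65·0.2737; P(author Q) ≈ 0.5163, P(author K) ≈ 0.1549, P(author P) ≈ 0.3289
After 'present': normaliser = 0.5·0.5163 + 0.5·0.1549 + 0.65·0.3289; P(author Q) ≈ 0.4699, P(author K) ≈ 0.1410, P(author P) ≈ 0.3891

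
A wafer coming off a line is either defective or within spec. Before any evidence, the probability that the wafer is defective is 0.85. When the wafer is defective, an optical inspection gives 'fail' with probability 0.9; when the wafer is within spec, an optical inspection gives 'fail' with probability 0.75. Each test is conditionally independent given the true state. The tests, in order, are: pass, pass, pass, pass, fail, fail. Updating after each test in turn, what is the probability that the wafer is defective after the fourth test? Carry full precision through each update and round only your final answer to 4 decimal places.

Apply Bayes' rule sequentially, carrying P(defective) forward.
After 'pass': P(defective) = 0.1·0.8500 / (0.1·0.8500 + 0.25·0.1500) ≈ 0.6939
After 'pass': P(defective) = 0.1·0.6939 / (0.1·0.6939 + 0.25·0.3061) ≈ 0.4755
After 'pass': P(defective) = 0.1·0.4755 / (0.1·0.4755 + 0.25·0.5245) ≈ 0.2661
After 'pass': P(defective) = 0.1·0.2661 / (0.1·0.2661 + 0.25·0.7339) ≈ 0.1267

0.1267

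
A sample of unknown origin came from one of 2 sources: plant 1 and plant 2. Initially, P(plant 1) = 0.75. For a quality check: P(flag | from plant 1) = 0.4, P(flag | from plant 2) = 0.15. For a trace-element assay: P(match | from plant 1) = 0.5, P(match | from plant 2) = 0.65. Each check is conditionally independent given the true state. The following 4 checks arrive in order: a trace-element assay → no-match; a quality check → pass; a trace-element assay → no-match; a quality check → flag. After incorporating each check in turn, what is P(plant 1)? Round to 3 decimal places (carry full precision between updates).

After a trace-element assay='no-match': P(plant 1) = 0.5·0.7500 / (0.5·0.7500 + 0.35·0.2500) ≈ 0.8108
After a quality check='pass': P(plant 1) = 0.6·0.8108 / (0.6·0.8108 + 0.85·0.1892) ≈ 0.7516
After a trace-element assay='no-match': P(plant 1) = 0.5·0.7516 / (0.5·0.7516 + 0.35·0.2484) ≈ 0.8121
After a quality check='flag': P(plant 1) = 0.4·0.8121 / (0.4·0.8121 + 0.15·0.1879) ≈ 0.9202

0.920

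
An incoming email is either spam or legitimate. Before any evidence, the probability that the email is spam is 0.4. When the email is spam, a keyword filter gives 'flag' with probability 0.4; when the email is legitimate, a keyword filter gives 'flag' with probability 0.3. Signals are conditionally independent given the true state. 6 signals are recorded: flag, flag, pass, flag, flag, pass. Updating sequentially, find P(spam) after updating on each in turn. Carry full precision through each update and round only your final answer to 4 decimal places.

0.6075

After 'flag': P(spam) = 0.4·0.4000 / (0.4·0.4000 + 0.3·0.6000) ≈ 0.4706
After 'flag': P(spam) = 0.4·0.4706 / (0.4·0.4706 + 0.3·0.5294) ≈ 0.5424
After 'pass': P(spam) = 0.6·0.5424 / (0.6·0.5424 + 0.7·0.4576) ≈ 0.5039
After 'flag': P(spam) = 0.4·0.5039 / (0.4·0.5039 + 0.3·0.4961) ≈ 0.5753
After 'flag': P(spam) = 0.4·0.5753 / (0.4·0.5753 + 0.3·0.4247) ≈ 0.6436
After 'pass': P(spam) = 0.6·0.6436 / (0.6·0.6436 + 0.7·0.3564) ≈ 0.6075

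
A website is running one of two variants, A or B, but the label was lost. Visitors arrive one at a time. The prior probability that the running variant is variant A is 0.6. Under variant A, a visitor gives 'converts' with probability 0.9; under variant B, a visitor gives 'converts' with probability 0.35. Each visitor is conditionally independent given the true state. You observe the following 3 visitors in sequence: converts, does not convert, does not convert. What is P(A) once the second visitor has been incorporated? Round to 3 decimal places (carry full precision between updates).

Apply Bayes' rule sequentially, carrying P(A) forward.
After 'converts': P(A) = 0.9·0.6000 / (0.9·0.6000 + 0.35·0.4000) ≈ 0.7941
After 'does not convert': P(A) = 0.1·0.7941 / (0.1·0.7941 + 0.65·0.2059) ≈ 0.3724

0.372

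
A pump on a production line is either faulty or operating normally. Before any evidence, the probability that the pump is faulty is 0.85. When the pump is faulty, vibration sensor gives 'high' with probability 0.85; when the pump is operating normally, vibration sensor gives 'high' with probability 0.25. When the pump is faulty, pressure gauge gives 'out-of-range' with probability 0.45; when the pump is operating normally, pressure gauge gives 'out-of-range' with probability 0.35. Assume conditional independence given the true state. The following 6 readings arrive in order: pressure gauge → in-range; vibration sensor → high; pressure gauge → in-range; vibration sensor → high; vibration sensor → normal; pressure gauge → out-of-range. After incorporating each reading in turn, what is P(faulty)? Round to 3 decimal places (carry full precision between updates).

After pressure gauge='in-range': P(faulty) = 0.55·0.8500 / (0.55·0.8500 + 0.65·0.1500) ≈ 0.8274
After vibration sensor='high': P(faulty) = 0.85·0.8274 / (0.85·0.8274 + 0.25·0.1726) ≈ 0.9422
After pressure gauge='in-range': P(faulty) = 0.55·0.9422 / (0.55·0.9422 + 0.65·0.0578) ≈ 0.9324
After vibration sensor='high': P(faulty) = 0.85·0.9324 / (0.85·0.9324 + 0.25·0.0676) ≈ 0.9791
After vibration sensor='normal': P(faulty) = 0.15·0.9791 / (0.15·0.9791 + 0.75·0.0209) ≈ 0.9037
After pressure gauge='out-of-range': P(faulty) = 0.45·0.9037 / (0.45·0.9037 + 0.35·0.0963) ≈ 0.9234

0.923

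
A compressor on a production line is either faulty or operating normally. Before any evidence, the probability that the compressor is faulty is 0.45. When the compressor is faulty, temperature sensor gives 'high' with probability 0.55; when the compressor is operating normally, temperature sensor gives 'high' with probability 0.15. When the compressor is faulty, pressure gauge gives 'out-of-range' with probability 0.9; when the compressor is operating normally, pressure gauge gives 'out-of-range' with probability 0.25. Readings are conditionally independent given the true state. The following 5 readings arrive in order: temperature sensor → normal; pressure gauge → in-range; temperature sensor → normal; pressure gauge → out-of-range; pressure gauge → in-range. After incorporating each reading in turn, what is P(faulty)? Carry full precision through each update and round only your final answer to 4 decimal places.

Each posterior becomes the prior for the next update.
After temperature sensor='normal': P(faulty) = 0.45·0.4500 / (0.45·0.4500 + 0.85·0.5500) ≈ 0.3022
After pressure gauge='in-range': P(faulty) = 0.1·0.3022 / (0.1·0.3022 + 0.75·0.6978) ≈ 0.0546
After temperature sensor='normal': P(faulty) = 0.45·0.0546 / (0.45·0.0546 + 0.85·0.9454) ≈ 0.0297
After pressure gauge='out-of-range': P(faulty) = 0.9·0.0297 / (0.9·0.0297 + 0.25·0.9703) ≈ 0.0992
After pressure gauge='in-range': P(faulty) = 0.1·0.0992 / (0.1·0.0992 + 0.75·0.9008) ≈ 0.0145

0.0145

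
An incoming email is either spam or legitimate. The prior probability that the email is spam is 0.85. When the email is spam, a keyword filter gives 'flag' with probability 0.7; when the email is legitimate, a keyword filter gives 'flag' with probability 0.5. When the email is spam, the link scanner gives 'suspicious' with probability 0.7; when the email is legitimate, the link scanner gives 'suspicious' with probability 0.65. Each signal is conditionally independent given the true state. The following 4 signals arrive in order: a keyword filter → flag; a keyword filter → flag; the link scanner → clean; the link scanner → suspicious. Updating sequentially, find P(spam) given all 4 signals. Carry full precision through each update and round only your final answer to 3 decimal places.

After a keyword filter='flag': P(spam) = 0.7·0.8500 / (0.7·0.8500 + 0.5·0.1500) ≈ 0.8881
After a keyword filter='flag': P(spam) = 0.7·0.8881 / (0.7·0.8881 + 0.5·0.1119) ≈ 0.9174
After the link scanner='clean': P(spam) = 0.3·0.9174 / (0.3·0.9174 + 0.35·0.0826) ≈ 0.9049
After the link scanner='suspicious': P(spam) = 0.7·0.9049 / (0.7·0.9049 + 0.65·0.0951) ≈ 0.9111

0.911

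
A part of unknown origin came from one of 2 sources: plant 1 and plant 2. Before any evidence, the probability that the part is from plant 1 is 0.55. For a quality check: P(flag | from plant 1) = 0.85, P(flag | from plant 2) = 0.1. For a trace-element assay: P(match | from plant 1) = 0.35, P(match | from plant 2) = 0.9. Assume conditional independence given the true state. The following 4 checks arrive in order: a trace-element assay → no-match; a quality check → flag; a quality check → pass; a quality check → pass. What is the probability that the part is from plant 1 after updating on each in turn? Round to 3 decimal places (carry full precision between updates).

Apply Bayes' rule sequentially, carrying P(plant 1) forward.
After a trace-element assay='no-match': P(plant 1) = 0.65·0.5500 / (0.65·0.5500 + 0.1·0.4500) ≈ 0.8882
After a quality check='flag': P(plant 1) = 0.85·0.8882 / (0.85·0.8882 + 0.1·0.1118) ≈ 0.9854
After a quality check='pass': P(plant 1) = 0.15·0.9854 / (0.15·0.9854 + 0.9·0.0146) ≈ 0.9184
After a quality check='pass': P(plant 1) = 0.15·0.9184 / (0.15·0.9184 + 0.9·0.0816) ≈ 0.6523

0.652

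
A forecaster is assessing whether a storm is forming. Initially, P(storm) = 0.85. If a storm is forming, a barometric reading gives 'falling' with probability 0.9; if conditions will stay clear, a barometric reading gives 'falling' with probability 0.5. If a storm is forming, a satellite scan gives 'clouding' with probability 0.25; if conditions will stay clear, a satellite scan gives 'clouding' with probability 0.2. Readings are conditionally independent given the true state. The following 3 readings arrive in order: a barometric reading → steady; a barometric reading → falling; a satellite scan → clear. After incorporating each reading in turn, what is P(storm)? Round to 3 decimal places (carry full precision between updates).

After a barometric reading='steady': P(storm) = 0.1·0.8500 / (0.1·0.8500 + 0.5·0.1500) ≈ 0.5312
After a barometric reading='falling': P(storm) = 0.9·0.5312 / (0.9·0.5312 + 0.5·0.4688) ≈ 0.6711
After a satellite scan='clear': P(storm) = 0.75·0.6711 / (0.75·0.6711 + 0.8·0.3289) ≈ 0.6567

0.657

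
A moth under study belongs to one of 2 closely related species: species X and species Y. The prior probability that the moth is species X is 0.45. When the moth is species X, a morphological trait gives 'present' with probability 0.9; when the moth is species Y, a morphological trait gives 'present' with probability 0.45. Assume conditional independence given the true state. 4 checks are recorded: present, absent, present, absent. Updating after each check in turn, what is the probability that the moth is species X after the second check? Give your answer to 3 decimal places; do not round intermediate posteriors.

After 'present': P(species X) = 0.9·0.4500 / (0.9·0.4500 + 0.45·0.5500) ≈ 0.6207
After 'absent': P(species X) = 0.1·0.6207 / (0.1·0.6207 + 0.55·0.3793) ≈ 0.2293

0.229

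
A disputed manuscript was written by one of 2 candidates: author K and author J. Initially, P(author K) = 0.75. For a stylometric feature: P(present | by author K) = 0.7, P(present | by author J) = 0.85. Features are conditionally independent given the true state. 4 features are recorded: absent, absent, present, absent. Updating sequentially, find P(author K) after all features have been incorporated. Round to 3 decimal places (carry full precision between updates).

After 'absent': P(author K) = 0.3·0.7500 / (0.3·0.7500 + 0.15·0.2500) ≈ 0.8571
After 'absent': P(author K) = 0.3·0.8571 / (0.3·0.8571 + 0.15·0.1429) ≈ 0.9231
After 'present': P(author K) = 0.7·0.9231 / (0.7·0.9231 + 0.85·0.0769) ≈ 0.9081
After 'absent': P(author K) = 0.3·0.9081 / (0.3·0.9081 + 0.15·0.0919) ≈ 0.9518

0.952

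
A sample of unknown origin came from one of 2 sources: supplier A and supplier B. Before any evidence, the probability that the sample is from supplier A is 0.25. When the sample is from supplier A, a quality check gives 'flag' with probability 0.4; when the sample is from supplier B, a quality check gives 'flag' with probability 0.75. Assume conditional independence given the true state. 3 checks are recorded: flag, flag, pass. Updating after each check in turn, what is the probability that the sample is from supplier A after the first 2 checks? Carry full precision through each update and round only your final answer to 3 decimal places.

Apply Bayes' rule sequentially, carrying P(supplier A) forward.
After 'flag': P(supplier A) = 0.4·0.2500 / (0.4·0.2500 + 0.75·0.7500) ≈ 0.1509
After 'flag': P(supplier A) = 0.4·0.1509 / (0.4·0.1509 + 0.75·0.8491) ≈ 0.0866

0.087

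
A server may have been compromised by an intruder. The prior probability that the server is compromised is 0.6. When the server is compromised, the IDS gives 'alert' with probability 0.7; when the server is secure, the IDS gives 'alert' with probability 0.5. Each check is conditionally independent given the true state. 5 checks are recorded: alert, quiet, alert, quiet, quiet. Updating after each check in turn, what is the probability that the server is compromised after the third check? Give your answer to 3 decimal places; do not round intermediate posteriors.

0.638

After 'alert': P(compromised) = 0.7·0.6000 / (0.7·0.6000 + 0.5·0.4000) ≈ 0.6774
After 'quiet': P(compromised) = 0.3·0.6774 / (0.3·0.6774 + 0.5·0.3226) ≈ 0.5575
After 'alert': P(compromised) = 0.7·0.5575 / (0.7·0.5575 + 0.5·0.4425) ≈ 0.6382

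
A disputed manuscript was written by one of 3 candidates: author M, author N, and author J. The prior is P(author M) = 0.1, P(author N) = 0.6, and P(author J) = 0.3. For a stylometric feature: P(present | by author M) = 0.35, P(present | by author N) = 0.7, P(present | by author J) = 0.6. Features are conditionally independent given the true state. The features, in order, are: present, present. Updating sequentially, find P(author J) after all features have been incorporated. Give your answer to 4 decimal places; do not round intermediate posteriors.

After 'present': normaliser = 0.35·0.1000 + 0.7·0.6000 + 0.6·0.3000; P(author M) ≈ 0.0551, P(author N) ≈ 0.6614, P(author J) ≈ 0.2835
After 'present': normaliser = 0.35·0.0551 + 0.7·0.6614 + 0.6·0.2835; P(author M) ≈ 0.0296, P(author N) ≈ 0.7097, P(author J) ≈ 0.2607

0.2607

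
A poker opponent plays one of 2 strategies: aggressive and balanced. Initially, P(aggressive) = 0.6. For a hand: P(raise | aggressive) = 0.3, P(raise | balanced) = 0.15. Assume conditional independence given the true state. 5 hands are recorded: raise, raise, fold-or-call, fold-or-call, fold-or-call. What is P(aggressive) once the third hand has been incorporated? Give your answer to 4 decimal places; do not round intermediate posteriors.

0.8317

Apply Bayes' rule sequentially, carrying P(aggressive) forward.
After 'raise': P(aggressive) = 0.3·0.6000 / (0.3·0.6000 + 0.15·0.4000) ≈ 0.7500
After 'raise': P(aggressive) = 0.3·0.7500 / (0.3·0.7500 + 0.15·0.2500) ≈ 0.8571
After 'fold-or-call': P(aggressive) = 0.7·0.8571 / (0.7·0.8571 + 0.85·0.1429) ≈ 0.8317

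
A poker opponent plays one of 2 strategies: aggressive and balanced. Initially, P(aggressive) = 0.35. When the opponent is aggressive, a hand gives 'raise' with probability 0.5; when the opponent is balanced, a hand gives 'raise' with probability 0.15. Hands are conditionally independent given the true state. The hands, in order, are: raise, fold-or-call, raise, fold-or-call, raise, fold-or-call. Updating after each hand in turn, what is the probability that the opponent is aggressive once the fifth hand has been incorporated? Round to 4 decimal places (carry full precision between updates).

After 'raise': P(aggressive) = 0.5·0.3500 / (0.5·0.3500 + 0.15·0.6500) ≈ 0.6422
After 'fold-or-call': P(aggressive) = 0.5·0.6422 / (0.5·0.6422 + 0.85·0.3578) ≈ 0.5136
After 'raise': P(aggressive) = 0.5·0.5136 / (0.5·0.5136 + 0.15·0.4864) ≈ 0.7787
After 'fold-or-call': P(aggressive) = 0.5·0.7787 / (0.5·0.7787 + 0.85·0.2213) ≈ 0.6743
After 'raise': P(aggressive) = 0.5·0.6743 / (0.5·0.6743 + 0.15·0.3257) ≈ 0.8734

0.8734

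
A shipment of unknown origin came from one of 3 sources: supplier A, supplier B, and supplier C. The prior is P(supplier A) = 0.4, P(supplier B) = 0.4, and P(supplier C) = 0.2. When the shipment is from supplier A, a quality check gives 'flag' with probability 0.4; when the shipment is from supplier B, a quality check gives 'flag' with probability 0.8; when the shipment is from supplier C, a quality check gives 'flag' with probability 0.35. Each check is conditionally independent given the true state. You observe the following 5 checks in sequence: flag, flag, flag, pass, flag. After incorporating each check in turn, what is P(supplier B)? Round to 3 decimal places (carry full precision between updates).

After 'flag': normaliser = 0.4·0.4000 + 0.8·0.4000 + 0.35·0.2000; P(supplier A) ≈ 0.2909, P(supplier B) ≈ 0.5818, P(supplier C) ≈ 0.1273
After 'flag': normaliser = 0.4·0.2909 + 0.8·0.5818 + 0.35·0.1273; P(supplier A) ≈ 0.1858, P(supplier B) ≈ 0.7431, P(supplier C) ≈ 0.0711
After 'flag': normaliser = 0.4·0.1858 + 0.8·0.7431 + 0.35·0.0711; P(supplier A) ≈ 0.1071, P(supplier B) ≈ 0.8570, P(supplier C) ≈ 0.0359
After 'pass': normaliser = 0.6·0.1071 + 0.2·0.8570 + 0.65·0.0359; P(supplier A) ≈ 0.2482, P(supplier B) ≈ 0.6618, P(supplier C) ≈ 0.0901
After 'flag': normaliser = 0.4·0.2482 + 0.8·0.6618 + 0.35·0.0901; P(supplier A) ≈ 0.1504, P(supplier B) ≈ 0.8019, P(supplier C) ≈ 0.0477

0.802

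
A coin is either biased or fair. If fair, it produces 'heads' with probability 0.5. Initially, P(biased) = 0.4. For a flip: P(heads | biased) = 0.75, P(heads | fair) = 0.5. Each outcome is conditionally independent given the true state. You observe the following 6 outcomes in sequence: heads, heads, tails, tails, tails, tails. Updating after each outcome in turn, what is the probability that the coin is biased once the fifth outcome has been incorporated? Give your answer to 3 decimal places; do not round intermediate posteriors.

0.158

Each posterior becomes the prior for the next update.
After 'heads': P(biased) = 0.75·0.4000 / (0.75·0.4000 + 0.5·0.6000) ≈ 0.5000
After 'heads': P(biased) = 0.75·0.5000 / (0.75·0.5000 + 0.5·0.5000) ≈ 0.6000
After 'tails': P(biased) = 0.25·0.6000 / (0.25·0.6000 + 0.5·0.4000) ≈ 0.4286
After 'tails': P(biased) = 0.25·0.4286 / (0.25·0.4286 + 0.5·0.5714) ≈ 0.2727
After 'tails': P(biased) = 0.25·0.2727 / (0.25·0.2727 + 0.5·0.7273) ≈ 0.1579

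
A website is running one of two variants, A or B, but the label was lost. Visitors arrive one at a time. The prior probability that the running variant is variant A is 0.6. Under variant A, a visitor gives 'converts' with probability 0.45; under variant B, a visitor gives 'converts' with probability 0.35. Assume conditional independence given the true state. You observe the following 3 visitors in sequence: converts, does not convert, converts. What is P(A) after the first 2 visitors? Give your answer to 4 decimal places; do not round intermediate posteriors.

0.6200

After 'converts': P(A) = 0.45·0.6000 / (0.45·0.6000 + 0.35·0.4000) ≈ 0.6585
After 'does not convert': P(A) = 0.55·0.6585 / (0.55·0.6585 + 0.65·0.3415) ≈ 0.6200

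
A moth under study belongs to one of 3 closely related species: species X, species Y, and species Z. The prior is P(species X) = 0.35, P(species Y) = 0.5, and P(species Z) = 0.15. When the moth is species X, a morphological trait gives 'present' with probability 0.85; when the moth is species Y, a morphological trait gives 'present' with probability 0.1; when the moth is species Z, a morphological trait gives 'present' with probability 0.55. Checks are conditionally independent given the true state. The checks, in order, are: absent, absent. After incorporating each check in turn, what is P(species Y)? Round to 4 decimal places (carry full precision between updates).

0.9137

Apply Bayes' rule sequentially, carrying P(species Y) forward.
After 'absent': normaliser = 0.15·0.3500 + 0.9·0.5000 + 0.45·0.1500; P(species X) ≈ 0.0921, P(species Y) ≈ 0.7895, P(species Z) ≈ 0.1184
After 'absent': normaliser = 0.15·0.0921 + 0.9·0.7895 + 0.45·0.1184; P(species X) ≈ 0.0178, P(species Y) ≈ 0.9137, P(species Z) ≈ 0.0685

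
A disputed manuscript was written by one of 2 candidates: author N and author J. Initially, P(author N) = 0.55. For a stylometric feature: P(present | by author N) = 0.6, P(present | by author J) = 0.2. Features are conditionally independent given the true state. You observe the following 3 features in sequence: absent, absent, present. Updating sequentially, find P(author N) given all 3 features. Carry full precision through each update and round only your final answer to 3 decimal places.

0.478

After 'absent': P(author N) = 0.4·0.5500 / (0.4·0.5500 + 0.8·0.4500) ≈ 0.3793
After 'absent': P(author N) = 0.4·0.3793 / (0.4·0.3793 + 0.8·0.6207) ≈ 0.2340
After 'present': P(author N) = 0.6·0.2340 / (0.6·0.2340 + 0.2·0.7660) ≈ 0.4783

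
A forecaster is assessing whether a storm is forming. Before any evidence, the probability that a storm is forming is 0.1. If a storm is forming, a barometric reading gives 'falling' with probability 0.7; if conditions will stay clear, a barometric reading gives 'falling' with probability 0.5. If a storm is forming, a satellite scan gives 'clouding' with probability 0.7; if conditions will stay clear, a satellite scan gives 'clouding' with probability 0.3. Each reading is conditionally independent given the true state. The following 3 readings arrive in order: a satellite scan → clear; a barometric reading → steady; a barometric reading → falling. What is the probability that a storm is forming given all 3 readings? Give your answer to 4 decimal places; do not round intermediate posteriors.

0.0385

After a satellite scan='clear': P(storm) = 0.3·0.1000 / (0.3·0.1000 + 0.7·0.9000) ≈ 0.0455
After a barometric reading='steady': P(storm) = 0.3·0.0455 / (0.3·0.0455 + 0.5·0.9545) ≈ 0.0278
After a barometric reading='falling': P(storm) = 0.7·0.0278 / (0.7·0.0278 + 0.5·0.9722) ≈ 0.0385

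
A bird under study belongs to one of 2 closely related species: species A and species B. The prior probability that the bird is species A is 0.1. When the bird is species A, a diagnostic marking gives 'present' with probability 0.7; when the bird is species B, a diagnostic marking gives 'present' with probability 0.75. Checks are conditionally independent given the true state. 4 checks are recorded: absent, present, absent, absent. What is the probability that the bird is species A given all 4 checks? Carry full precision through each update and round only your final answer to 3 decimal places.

After 'absent': P(species A) = 0.3·0.1000 / (0.3·0.1000 + 0.25·0.9000) ≈ 0.1176
After 'present': P(species A) = 0.7·0.1176 / (0.7·0.1176 + 0.75·0.8824) ≈ 0.1107
After 'absent': P(species A) = 0.3·0.1107 / (0.3·0.1107 + 0.25·0.8893) ≈ 0.1299
After 'absent': P(species A) = 0.3·0.1299 / (0.3·0.1299 + 0.25·0.8701) ≈ 0.1520

0.152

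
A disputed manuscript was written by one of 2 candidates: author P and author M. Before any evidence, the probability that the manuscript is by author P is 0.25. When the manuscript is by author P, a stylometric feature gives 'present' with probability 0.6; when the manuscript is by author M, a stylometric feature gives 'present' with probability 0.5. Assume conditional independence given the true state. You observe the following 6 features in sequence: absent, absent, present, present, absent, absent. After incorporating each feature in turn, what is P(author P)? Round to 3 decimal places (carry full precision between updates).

After 'absent': P(author P) = 0.4·0.2500 / (0.4·0.2500 + 0.5·0.7500) ≈ 0.2105
After 'absent': P(author P) = 0.4·0.2105 / (0.4·0.2105 + 0.5·0.7895) ≈ 0.1758
After 'present': P(author P) = 0.6·0.1758 / (0.6·0.1758 + 0.5·0.8242) ≈ 0.2038
After 'present': P(author P) = 0.6·0.2038 / (0.6·0.2038 + 0.5·0.7962) ≈ 0.2350
After 'absent': P(author P) = 0.4·0.2350 / (0.4·0.2350 + 0.5·0.7650) ≈ 0.1973
After 'absent': P(author P) = 0.4·0.1973 / (0.4·0.1973 + 0.5·0.8027) ≈ 0.1643

0.164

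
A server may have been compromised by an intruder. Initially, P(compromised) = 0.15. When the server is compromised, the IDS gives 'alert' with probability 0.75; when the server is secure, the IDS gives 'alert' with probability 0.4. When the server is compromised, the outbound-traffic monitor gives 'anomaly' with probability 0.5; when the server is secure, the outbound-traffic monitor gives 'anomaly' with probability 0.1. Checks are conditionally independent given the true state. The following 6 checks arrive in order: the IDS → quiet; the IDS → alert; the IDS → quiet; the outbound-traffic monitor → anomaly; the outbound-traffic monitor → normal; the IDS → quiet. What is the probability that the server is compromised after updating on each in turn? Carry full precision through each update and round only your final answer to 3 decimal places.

0.062

Apply Bayes' rule sequentially, carrying P(compromised) forward.
After the IDS='quiet': P(compromised) = 0.25·0.1500 / (0.25·0.1500 + 0.6·0.8500) ≈ 0.0685
After the IDS='alert': P(compromised) = 0.75·0.0685 / (0.75·0.0685 + 0.4·0.9315) ≈ 0.1212
After the IDS='quiet': P(compromised) = 0.25·0.1212 / (0.25·0.1212 + 0.6·0.8788) ≈ 0.0543
After the outbound-traffic monitor='anomaly': P(compromised) = 0.5·0.0543 / (0.5·0.0543 + 0.1·0.9457) ≈ 0.2231
After the outbound-traffic monitor='normal': P(compromised) = 0.5·0.2231 / (0.5·0.2231 + 0.9·0.7769) ≈ 0.1376
After the IDS='quiet': P(compromised) = 0.25·0.1376 / (0.25·0.1376 + 0.6·0.8624) ≈ 0.0623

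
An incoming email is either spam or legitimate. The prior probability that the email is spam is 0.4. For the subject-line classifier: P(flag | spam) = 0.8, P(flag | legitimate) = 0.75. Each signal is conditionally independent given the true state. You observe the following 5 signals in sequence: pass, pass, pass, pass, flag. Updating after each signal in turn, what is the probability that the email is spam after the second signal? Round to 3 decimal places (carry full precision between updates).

After 'pass': P(spam) = 0.2·0.4000 / (0.2·0.4000 + 0.25·0.6000) ≈ 0.3478
After 'pass': P(spam) = 0.2·0.3478 / (0.2·0.3478 + 0.25·0.6522) ≈ 0.2991

0.299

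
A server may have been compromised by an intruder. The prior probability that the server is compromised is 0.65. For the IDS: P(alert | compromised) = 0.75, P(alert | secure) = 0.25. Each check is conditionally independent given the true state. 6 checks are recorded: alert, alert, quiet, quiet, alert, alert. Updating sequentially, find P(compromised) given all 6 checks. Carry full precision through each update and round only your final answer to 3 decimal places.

After 'alert': P(compromised) = 0.75·0.6500 / (0.75·0.6500 + 0.25·0.3500) ≈ 0.8478
After 'alert': P(compromised) = 0.75·0.8478 / (0.75·0.8478 + 0.25·0.1522) ≈ 0.9435
After 'quiet': P(compromised) = 0.25·0.9435 / (0.25·0.9435 + 0.75·0.0565) ≈ 0.8478
After 'quiet': P(compromised) = 0.25·0.8478 / (0.25·0.8478 + 0.75·0.1522) ≈ 0.6500
After 'alert': P(compromised) = 0.75·0.6500 / (0.75·0.6500 + 0.25·0.3500) ≈ 0.8478
After 'alert': P(compromised) = 0.75·0.8478 / (0.75·0.8478 + 0.25·0.1522) ≈ 0.9435

0.944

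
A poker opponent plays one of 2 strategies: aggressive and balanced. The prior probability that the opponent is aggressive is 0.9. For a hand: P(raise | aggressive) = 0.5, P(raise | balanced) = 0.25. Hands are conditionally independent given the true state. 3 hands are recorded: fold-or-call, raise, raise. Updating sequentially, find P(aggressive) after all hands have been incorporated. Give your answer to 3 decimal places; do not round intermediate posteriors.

Each posterior becomes the prior for the next update.
After 'fold-or-call': P(aggressive) = 0.5·0.9000 / (0.5·0.9000 + 0.75·0.1000) ≈ 0.8571
After 'raise': P(aggressive) = 0.5·0.8571 / (0.5·0.8571 + 0.25·0.1429) ≈ 0.9231
After 'raise': P(aggressive) = 0.5·0.9231 / (0.5·0.9231 + 0.25·0.0769) ≈ 0.9600

0.960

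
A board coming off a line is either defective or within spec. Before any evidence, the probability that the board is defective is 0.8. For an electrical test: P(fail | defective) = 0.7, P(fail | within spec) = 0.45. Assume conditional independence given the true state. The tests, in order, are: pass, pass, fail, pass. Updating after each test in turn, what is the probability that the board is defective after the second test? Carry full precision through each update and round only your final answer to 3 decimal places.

0.543

Each posterior becomes the prior for the next update.
After 'pass': P(defective) = 0.3·0.8000 / (0.3·0.8000 + 0.55·0.2000) ≈ 0.6857
After 'pass': P(defective) = 0.3·0.6857 / (0.3·0.6857 + 0.55·0.3143) ≈ 0.5434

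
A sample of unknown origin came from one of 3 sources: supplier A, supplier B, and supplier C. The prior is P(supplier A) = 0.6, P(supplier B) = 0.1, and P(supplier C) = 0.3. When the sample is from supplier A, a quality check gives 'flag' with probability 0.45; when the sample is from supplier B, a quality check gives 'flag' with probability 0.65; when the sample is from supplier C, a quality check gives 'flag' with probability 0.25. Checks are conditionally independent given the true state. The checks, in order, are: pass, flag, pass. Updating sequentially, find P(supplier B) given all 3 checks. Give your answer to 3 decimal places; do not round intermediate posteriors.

0.060

After 'pass': normaliser = 0.55·0.6000 + 0.35·0.1000 + 0.75·0.3000; P(supplier A) ≈ 0.5593, P(supplier B) ≈ 0.0593, P(supplier C) ≈ 0.3814
After 'flag': normaliser = 0.45·0.5593 + 0.65·0.0593 + 0.25·0.3814; P(supplier A) ≈ 0.6527, P(supplier B) ≈ 0.1000, P(supplier C) ≈ 0.2473
After 'pass': normaliser = 0.55·0.6527 + 0.35·0.1000 + 0.75·0.2473; P(supplier A) ≈ 0.6196, P(supplier B) ≈ 0.0604, P(supplier C) ≈ 0.3200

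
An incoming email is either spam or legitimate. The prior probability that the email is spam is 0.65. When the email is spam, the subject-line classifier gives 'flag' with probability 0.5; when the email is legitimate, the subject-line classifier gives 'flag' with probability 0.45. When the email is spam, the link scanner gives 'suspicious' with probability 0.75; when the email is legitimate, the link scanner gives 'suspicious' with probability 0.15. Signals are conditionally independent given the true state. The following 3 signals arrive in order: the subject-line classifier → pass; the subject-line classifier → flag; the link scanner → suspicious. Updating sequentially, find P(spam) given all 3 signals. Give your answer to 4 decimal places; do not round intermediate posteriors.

0.9037

Each posterior becomes the prior for the next update.
After the subject-line classifier='pass': P(spam) = 0.5·0.6500 / (0.5·0.6500 + 0.55·0.3500) ≈ 0.6280
After the subject-line classifier='flag': P(spam) = 0.5·0.6280 / (0.5·0.6280 + 0.45·0.3720) ≈ 0.6523
After the link scanner='suspicious': P(spam) = 0.75·0.6523 / (0.75·0.6523 + 0.15·0.3477) ≈ 0.9037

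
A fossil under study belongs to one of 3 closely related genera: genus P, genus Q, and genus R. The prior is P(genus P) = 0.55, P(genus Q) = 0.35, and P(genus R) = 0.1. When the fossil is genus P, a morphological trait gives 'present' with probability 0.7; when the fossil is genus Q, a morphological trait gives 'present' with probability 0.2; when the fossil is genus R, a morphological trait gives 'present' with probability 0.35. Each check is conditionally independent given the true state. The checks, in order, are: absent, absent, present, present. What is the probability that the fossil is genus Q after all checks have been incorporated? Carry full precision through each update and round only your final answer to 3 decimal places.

After 'absent': normaliser = 0.3·0.5500 + 0.8·0.3500 + 0.65·0.1000; P(genus P) ≈ 0.3235, P(genus Q) ≈ 0.5490, P(genus R) ≈ 0.1275
After 'absent': normaliser = 0.3·0.3235 + 0.8·0.5490 + 0.65·0.1275; P(genus P) ≈ 0.1568, P(genus Q) ≈ 0.7094, P(genus R) ≈ 0.1338
After 'present': normaliser = 0.7·0.1568 + 0.2·0.7094 + 0.35·0.1338; P(genus P) ≈ 0.3677, P(genus Q) ≈ 0.4754, P(genus R) ≈ 0.1569
After 'present': normaliser = 0.7·0.3677 + 0.2·0.4754 + 0.35·0.1569; P(genus P) ≈ 0.6318, P(genus Q) ≈ 0.2334, P(genus R) ≈ 0.1348

0.233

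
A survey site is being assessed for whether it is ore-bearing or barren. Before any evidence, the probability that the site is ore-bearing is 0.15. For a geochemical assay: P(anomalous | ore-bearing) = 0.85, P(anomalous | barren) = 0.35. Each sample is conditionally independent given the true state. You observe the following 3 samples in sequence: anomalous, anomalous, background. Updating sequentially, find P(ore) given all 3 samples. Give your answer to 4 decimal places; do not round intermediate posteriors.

Apply Bayes' rule sequentially, carrying P(ore) forward.
After 'anomalous': P(ore) = 0.85·0.1500 / (0.85·0.1500 + 0.35·0.8500) ≈ 0.3000
After 'anomalous': P(ore) = 0.85·0.3000 / (0.85·0.3000 + 0.35·0.7000) ≈ 0.5100
After 'background': P(ore) = 0.15·0.5100 / (0.15·0.5100 + 0.65·0.4900) ≈ 0.1937

0.1937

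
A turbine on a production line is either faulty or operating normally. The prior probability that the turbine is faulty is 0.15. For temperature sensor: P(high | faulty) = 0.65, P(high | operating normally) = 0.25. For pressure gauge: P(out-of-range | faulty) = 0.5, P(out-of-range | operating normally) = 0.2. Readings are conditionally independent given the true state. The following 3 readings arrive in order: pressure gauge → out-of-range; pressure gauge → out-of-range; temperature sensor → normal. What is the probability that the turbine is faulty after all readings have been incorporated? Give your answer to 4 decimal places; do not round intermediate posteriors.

0.3398

After pressure gauge='out-of-range': P(faulty) = 0.5·0.1500 / (0.5·0.1500 + 0.2·0.8500) ≈ 0.3061
After pressure gauge='out-of-range': P(faulty) = 0.5·0.3061 / (0.5·0.3061 + 0.2·0.6939) ≈ 0.5245
After temperature sensor='normal': P(faulty) = 0.35·0.5245 / (0.35·0.5245 + 0.75·0.4755) ≈ 0.3398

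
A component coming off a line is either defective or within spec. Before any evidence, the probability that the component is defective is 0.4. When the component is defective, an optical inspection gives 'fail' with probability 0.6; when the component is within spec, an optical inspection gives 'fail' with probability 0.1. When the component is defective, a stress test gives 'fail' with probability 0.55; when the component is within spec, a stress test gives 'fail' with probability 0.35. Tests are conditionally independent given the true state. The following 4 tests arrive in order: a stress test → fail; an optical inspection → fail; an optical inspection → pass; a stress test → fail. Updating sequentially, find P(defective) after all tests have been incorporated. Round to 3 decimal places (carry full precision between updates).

Each posterior becomes the prior for the next update.
After a stress test='fail': P(defective) = 0.55·0.4000 / (0.55·0.4000 + 0.35·0.6000) ≈ 0.5116
After an optical inspection='fail': P(defective) = 0.6·0.5116 / (0.6·0.5116 + 0.1·0.4884) ≈ 0.8627
After an optical inspection='pass': P(defective) = 0.4·0.8627 / (0.4·0.8627 + 0.9·0.1373) ≈ 0.7364
After a stress test='fail': P(defective) = 0.55·0.7364 / (0.55·0.7364 + 0.35·0.2636) ≈ 0.8145

0.814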